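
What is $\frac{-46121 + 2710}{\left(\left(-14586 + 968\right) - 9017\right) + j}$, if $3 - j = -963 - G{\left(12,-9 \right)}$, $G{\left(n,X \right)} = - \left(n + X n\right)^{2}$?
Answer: $\frac{43411}{30885} \approx 1.4056$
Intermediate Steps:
$j = -8250$ ($j = 3 - \left(-963 - - 12^{2} \left(1 - 9\right)^{2}\right) = 3 - \left(-963 - \left(-1\right) 144 \left(-8\right)^{2}\right) = 3 - \left(-963 - \left(-1\right) 144 \cdot 64\right) = 3 - \left(-963 - -9216\right) = 3 - \left(-963 + 9216\right) = 3 - 8253 = -8250$)
$\frac{-46121 + 2710}{\left(\left(-14586 + 968\right) - 9017\right) + j} = \frac{-46121 + 2710}{\left(\left(-14586 + 968\right) - 9017\right) - 8250} = - \frac{43411}{\left(-13618 - 9017\right) - 8250} = - \frac{43411}{-22635 - 8250} = - \frac{43411}{-30885} = \left(-43411\right) \left(- \frac{1}{30885}\right) = \frac{43411}{30885}$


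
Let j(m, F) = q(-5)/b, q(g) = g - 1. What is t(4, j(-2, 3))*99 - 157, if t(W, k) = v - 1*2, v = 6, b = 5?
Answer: 239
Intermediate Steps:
q(g) = -1 + g
j(m, F) = -6/5 (j(m, F) = (-1 - 5)/5 = -6*⅕ = -6/5)
t(W, k) = 4 (t(W, k) = 6 - 1*2 = 6 - 2 = 4)
t(4, j(-2, 3))*99 - 157 = 4*99 - 157 = 396 - 157 = 239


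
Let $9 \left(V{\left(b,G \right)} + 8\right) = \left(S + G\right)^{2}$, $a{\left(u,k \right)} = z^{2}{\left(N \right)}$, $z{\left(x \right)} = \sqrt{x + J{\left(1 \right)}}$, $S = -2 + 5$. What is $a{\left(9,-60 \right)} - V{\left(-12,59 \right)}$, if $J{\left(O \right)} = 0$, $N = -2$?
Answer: $- \frac{3790}{9} \approx -421.11$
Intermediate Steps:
$S = 3$
$z{\left(x \right)} = \sqrt{x}$ ($z{\left(x \right)} = \sqrt{x + 0} = \sqrt{x}$)
$a{\left(u,k \right)} = -2$ ($a{\left(u,k \right)} = \left(\sqrt{-2}\right)^{2} = \left(i \sqrt{2}\right)^{2} = -2$)
$V{\left(b,G \right)} = -8 + \frac{\left(3 + G\right)^{2}}{9}$
$a{\left(9,-60 \right)} - V{\left(-12,59 \right)} = -2 - \left(-8 + \frac{\left(3 + 59\right)^{2}}{9}\right) = -2 - \left(-8 + \frac{62^{2}}{9}\right) = -2 - \left(-8 + \frac{1}{9} \cdot 3844\right) = -2 - \left(-8 + \frac{3844}{9}\right) = -2 - \frac{3772}{9} = - \frac{3790}{9}$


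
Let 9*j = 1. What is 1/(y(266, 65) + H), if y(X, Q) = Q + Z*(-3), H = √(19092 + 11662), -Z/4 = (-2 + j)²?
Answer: -78597/13945745 + 729*√30754/13945745 ≈ 0.0035313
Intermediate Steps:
j = ⅑ (j = (⅑)*1 = ⅑ ≈ 0.11111)
Z = -1156/81 (Z = -4*(-2 + ⅑)² = -4*(-17/9)² = -4*289/81 = -1156/81 ≈ -14.272)
H = √30754 ≈ 175.37
y(X, Q) = 1156/27 + Q (y(X, Q) = Q - 1156/81*(-3) = Q + 1156/27 = 1156/27 + Q)
1/(y(266, 65) + H) = 1/((1156/27 + 65) + √30754) = 1/(2911/27 + √30754)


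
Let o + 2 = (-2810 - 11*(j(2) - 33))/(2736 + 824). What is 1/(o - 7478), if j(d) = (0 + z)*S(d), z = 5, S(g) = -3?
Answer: -1780/13315541 ≈ -0.00013368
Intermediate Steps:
j(d) = -15 (j(d) = (0 + 5)*(-3) = 5*(-3) = -15)
o = -4701/1780 (o = -2 + (-2810 - 11*(-15 - 33))/(2736 + 824) = -2 + (-2810 - 11*(-48))/3560 = -2 + (-2810 + 528)*(1/3560) = -2 - 2282*1/3560 = -2 - 1141/1780 = -4701/1780 ≈ -2.6410)
1/(o - 7478) = 1/(-4701/1780 - 7478) = 1/(-13315541/1780) = -1780/13315541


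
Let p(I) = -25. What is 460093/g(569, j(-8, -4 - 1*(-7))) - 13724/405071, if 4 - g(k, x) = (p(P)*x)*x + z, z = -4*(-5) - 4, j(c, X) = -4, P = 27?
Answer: 186365006691/157167548 ≈ 1185.8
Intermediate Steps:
z = 16 (z = 20 - 4 = 16)
g(k, x) = -12 + 25*x² (g(k, x) = 4 - ((-25*x)*x + 16) = 4 - (-25*x² + 16) = 4 - (16 - 25*x²) = 4 + (-16 + 25*x²) = -12 + 25*x²)
460093/g(569, j(-8, -4 - 1*(-7))) - 13724/405071 = 460093/(-12 + 25*(-4)²) - 13724/405071 = 460093/(-12 + 25*16) - 13724*1/405071 = 460093/(-12 + 400) - 13724/405071 = 460093/388 - 13724/405071 = 186365006691/157167548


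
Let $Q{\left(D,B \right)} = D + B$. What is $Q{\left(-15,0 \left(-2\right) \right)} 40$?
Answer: $-600$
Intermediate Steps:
$Q{\left(D,B \right)} = B + D$
$Q{\left(-15,0 \left(-2\right) \right)} 40 = \left(0 \left(-2\right) - 15\right) 40 = \left(0 - 15\right) 40 = \left(-15\right) 40 = -600$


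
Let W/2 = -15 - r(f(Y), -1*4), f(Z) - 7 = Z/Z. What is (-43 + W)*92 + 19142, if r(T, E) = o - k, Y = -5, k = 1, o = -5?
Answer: 13530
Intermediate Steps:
f(Z) = 8 (f(Z) = 7 + Z/Z = 7 + 1 = 8)
r(T, E) = -6 (r(T, E) = -5 - 1*1 = -5 - 1 = -6)
W = -18 (W = 2*(-15 - 1*(-6)) = 2*(-15 + 6) = 2*(-9) = -18)
(-43 + W)*92 + 19142 = (-43 - 18)*92 + 19142 = -61*92 + 19142 = -5612 + 19142 = 13530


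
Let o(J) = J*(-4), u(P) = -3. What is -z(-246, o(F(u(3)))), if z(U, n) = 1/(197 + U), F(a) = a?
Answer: 1/49 ≈ 0.020408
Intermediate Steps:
o(J) = -4*J
-z(-246, o(F(u(3)))) = -1/(197 - 246) = -1/(-49) = -1*(-1/49) = 1/49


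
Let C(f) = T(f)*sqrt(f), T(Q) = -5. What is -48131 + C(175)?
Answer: -48131 - 25*sqrt(7) ≈ -48197.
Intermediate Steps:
C(f) = -5*sqrt(f)
-48131 + C(175) = -48131 - 25*sqrt(7)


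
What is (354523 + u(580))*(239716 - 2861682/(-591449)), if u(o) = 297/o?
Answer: 14576932095315786871/171520210 ≈ 8.4987e+10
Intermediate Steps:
(354523 + u(580))*(239716 - 2861682/(-591449)) = (354523 + 297/580)*(239716 - 2861682/(-591449)) = (354523 + 297*(1/580))*(239716 - 2861682*(-1/591449)) = (354523 + 297/580)*(239716 + 2861682/591449) = (205623637/580)*(141782650166/591449) = 14576932095315786871/171520210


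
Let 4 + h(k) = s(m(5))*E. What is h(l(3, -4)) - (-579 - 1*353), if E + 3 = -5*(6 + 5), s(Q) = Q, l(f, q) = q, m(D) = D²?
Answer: -522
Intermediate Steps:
E = -58 (E = -3 - 5*(6 + 5) = -3 - 5*11 = -3 - 55 = -58)
h(k) = -1454 (h(k) = -4 + 5²*(-58) = -4 + 25*(-58) = -4 - 1450 = -1454)
h(l(3, -4)) - (-579 - 1*353) = -1454 - (-579 - 1*353) = -1454 - (-579 - 353) = -1454 - 1*(-932) = -1454 + 932 = -522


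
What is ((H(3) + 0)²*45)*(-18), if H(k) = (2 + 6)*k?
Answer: -466560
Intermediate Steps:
H(k) = 8*k
((H(3) + 0)²*45)*(-18) = ((8*3 + 0)²*45)*(-18) = ((24 + 0)²*45)*(-18) = (24²*45)*(-18) = (576*45)*(-18) = 25920*(-18) = -466560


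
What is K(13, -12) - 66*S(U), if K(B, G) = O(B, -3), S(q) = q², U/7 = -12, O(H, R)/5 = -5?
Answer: -465721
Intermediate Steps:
O(H, R) = -25 (O(H, R) = 5*(-5) = -25)
U = -84 (U = 7*(-12) = -84)
K(B, G) = -25
K(13, -12) - 66*S(U) = -25 - 66*(-84)² = -25 - 66*7056 = -25 - 465696 = -465721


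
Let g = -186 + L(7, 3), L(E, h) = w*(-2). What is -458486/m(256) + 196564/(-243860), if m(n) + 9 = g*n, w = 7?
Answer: 25435137521/3121956685 ≈ 8.1472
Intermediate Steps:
L(E, h) = -14 (L(E, h) = 7*(-2) = -14)
g = -200 (g = -186 - 14 = -200)
m(n) = -9 - 200*n
-458486/m(256) + 196564/(-243860) = -458486/(-9 - 200*256) + 196564/(-243860) = -458486/(-9 - 51200) + 196564*(-1/243860) = -458486/(-51209) - 49141/60965 = -458486*(-1/51209) - 49141/60965 = 458486/51209 - 49141/60965 = 25435137521/3121956685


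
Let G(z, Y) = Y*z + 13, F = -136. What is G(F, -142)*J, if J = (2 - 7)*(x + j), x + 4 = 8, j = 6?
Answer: -966250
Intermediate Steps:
G(z, Y) = 13 + Y*z
x = 4 (x = -4 + 8 = 4)
J = -50 (J = (2 - 7)*(4 + 6) = -5*10 = -50)
G(F, -142)*J = (13 - 142*(-136))*(-50) = (13 + 19312)*(-50) = 19325*(-50) = -966250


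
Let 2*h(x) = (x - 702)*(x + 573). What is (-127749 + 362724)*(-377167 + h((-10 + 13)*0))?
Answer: -135883692750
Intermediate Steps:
h(x) = (-702 + x)*(573 + x)/2 (h(x) = ((x - 702)*(x + 573))/2 = ((-702 + x)*(573 + x))/2 = (-702 + x)*(573 + x)/2)
(-127749 + 362724)*(-377167 + h((-10 + 13)*0)) = (-127749 + 362724)*(-377167 + (-201123 + ((-10 + 13)*0)²/2 - 129*(-10 + 13)*0/2)) = 234975*(-377167 + (-201123 + (3*0)²/2 - 387*0/2)) = 234975*(-377167 + (-201123 + (½)*0² - 129/2*0)) = 234975*(-377167 + (-201123 + (½)*0 + 0)) = 234975*(-377167 + (-201123 + 0 + 0)) = 234975*(-377167 - 201123) = 234975*(-578290) = -135883692750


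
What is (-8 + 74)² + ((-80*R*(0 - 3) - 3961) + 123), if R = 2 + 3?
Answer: 1718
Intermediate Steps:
R = 5
(-8 + 74)² + ((-80*R*(0 - 3) - 3961) + 123) = (-8 + 74)² + ((-400*(0 - 3) - 3961) + 123) = 66² + ((-400*(-3) - 3961) + 123) = 4356 + ((-80*(-15) - 3961) + 123) = 4356 + ((1200 - 3961) + 123) = 4356 + (-2761 + 123) = 4356 - 2638 = 1718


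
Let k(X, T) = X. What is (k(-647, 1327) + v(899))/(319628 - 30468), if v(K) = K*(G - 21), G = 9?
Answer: -2287/57832 ≈ -0.039546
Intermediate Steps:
v(K) = -12*K (v(K) = K*(9 - 21) = K*(-12) = -12*K)
(k(-647, 1327) + v(899))/(319628 - 30468) = (-647 - 12*899)/(319628 - 30468) = (-647 - 10788)/289160 = -11435*1/289160 = -2287/57832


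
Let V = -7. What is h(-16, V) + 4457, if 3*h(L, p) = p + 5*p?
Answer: 4443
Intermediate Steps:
h(L, p) = 2*p (h(L, p) = (p + 5*p)/3 = (6*p)/3 = 2*p)
h(-16, V) + 4457 = 2*(-7) + 4457 = -14 + 4457 = 4443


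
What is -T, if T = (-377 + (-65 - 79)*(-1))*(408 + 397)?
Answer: 187565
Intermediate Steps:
T = -187565 (T = (-377 - 144*(-1))*805 = (-377 + 144)*805 = -233*805 = -187565)
-T = -1*(-187565) = 187565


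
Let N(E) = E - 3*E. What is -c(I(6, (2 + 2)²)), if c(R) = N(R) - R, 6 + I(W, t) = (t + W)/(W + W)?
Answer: -25/2 ≈ -12.500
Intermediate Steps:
I(W, t) = -6 + (W + t)/(2*W) (I(W, t) = -6 + (t + W)/(W + W) = -6 + (W + t)/((2*W)) = -6 + (W + t)*(1/(2*W)) = -6 + (W + t)/(2*W))
N(E) = -2*E
c(R) = -3*R (c(R) = -2*R - R = -3*R)
-c(I(6, (2 + 2)²)) = -(-3)*(½)*((2 + 2)² - 11*6)/6 = -(-3)*(½)*(⅙)*(4² - 66) = -(-3)*(½)*(⅙)*(16 - 66) = -(-3)*(½)*(⅙)*(-50) = -(-3)*(-25)/6 = -1*25/2 = -25/2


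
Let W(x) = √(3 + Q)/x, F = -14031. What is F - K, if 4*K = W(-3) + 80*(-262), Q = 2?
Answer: -8791 + √5/12 ≈ -8790.8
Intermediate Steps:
W(x) = √5/x (W(x) = √(3 + 2)/x = √5/x)
K = -5240 - √5/12 (K = (√5/(-3) + 80*(-262))/4 = (√5*(-⅓) - 20960)/4 = (-√5/3 - 20960)/4 = (-20960 - √5/3)/4 = -5240 - √5/12 ≈ -5240.2)
F - K = -14031 - (-5240 - √5/12) = -14031 + (5240 + √5/12) = -8791 + √5/12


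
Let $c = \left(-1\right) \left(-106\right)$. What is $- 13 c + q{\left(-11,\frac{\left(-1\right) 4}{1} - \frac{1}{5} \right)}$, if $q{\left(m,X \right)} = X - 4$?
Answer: $- \frac{6931}{5} \approx -1386.2$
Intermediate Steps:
$q{\left(m,X \right)} = -4 + X$ ($q{\left(m,X \right)} = X - 4 = -4 + X$)
$c = 106$
$- 13 c + q{\left(-11,\frac{\left(-1\right) 4}{1} - \frac{1}{5} \right)} = \left(-13\right) 106 + \left(-4 + \left(\frac{\left(-1\right) 4}{1} - \frac{1}{5}\right)\right) = -1378 - \frac{41}{5} = - \frac{6931}{5}$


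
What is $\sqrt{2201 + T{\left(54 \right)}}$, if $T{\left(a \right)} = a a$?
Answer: $\sqrt{5117} \approx 71.533$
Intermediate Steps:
$T{\left(a \right)} = a^{2}$
$\sqrt{2201 + T{\left(54 \right)}} = \sqrt{2201 + 54^{2}} = \sqrt{2201 + 2916} = \sqrt{5117}$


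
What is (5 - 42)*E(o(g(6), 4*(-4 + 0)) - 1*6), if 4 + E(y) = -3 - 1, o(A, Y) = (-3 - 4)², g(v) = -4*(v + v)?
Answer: 296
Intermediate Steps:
g(v) = -8*v
o(A, Y) = 49 (o(A, Y) = (-7)² = 49)
E(y) = -8 (E(y) = -4 + (-3 - 1) = -4 - 4 = -8)
(5 - 42)*E(o(g(6), 4*(-4 + 0)) - 1*6) = (5 - 42)*(-8) = -37*(-8) = 296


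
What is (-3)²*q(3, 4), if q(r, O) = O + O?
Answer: 72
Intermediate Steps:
q(r, O) = 2*O
(-3)²*q(3, 4) = (-3)²*(2*4) = 9*8 = 72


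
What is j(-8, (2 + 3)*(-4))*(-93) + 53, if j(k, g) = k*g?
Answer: -14827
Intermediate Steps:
j(k, g) = g*k
j(-8, (2 + 3)*(-4))*(-93) + 53 = (((2 + 3)*(-4))*(-8))*(-93) + 53 = ((5*(-4))*(-8))*(-93) + 53 = -20*(-8)*(-93) + 53 = 160*(-93) + 53 = -14880 + 53 = -14827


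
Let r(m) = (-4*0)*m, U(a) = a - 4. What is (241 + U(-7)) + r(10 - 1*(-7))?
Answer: 230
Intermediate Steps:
U(a) = -4 + a
r(m) = 0 (r(m) = 0*m = 0)
(241 + U(-7)) + r(10 - 1*(-7)) = (241 + (-4 - 7)) + 0 = (241 - 11) + 0 = 230 + 0 = 230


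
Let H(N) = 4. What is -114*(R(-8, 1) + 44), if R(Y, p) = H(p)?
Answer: -5472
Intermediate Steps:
R(Y, p) = 4
-114*(R(-8, 1) + 44) = -114*(4 + 44) = -114*48 = -5472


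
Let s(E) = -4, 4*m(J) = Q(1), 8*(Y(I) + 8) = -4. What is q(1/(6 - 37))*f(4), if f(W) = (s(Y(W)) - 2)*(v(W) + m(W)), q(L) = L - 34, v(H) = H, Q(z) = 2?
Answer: 28485/31 ≈ 918.87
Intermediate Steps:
Y(I) = -17/2 (Y(I) = -8 + (⅛)*(-4) = -8 - ½ = -17/2)
m(J) = ½ (m(J) = (¼)*2 = ½)
q(L) = -34 + L
f(W) = -3 - 6*W (f(W) = (-4 - 2)*(W + ½) = -6*(½ + W) = -3 - 6*W)
q(1/(6 - 37))*f(4) = (-34 + 1/(6 - 37))*(-3 - 6*4) = (-34 + 1/(-31))*(-3 - 24) = (-34 - 1/31)*(-27) = -1055/31*(-27) = 28485/31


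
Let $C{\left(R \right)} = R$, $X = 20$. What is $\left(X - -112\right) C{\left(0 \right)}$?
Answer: $0$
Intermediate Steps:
$\left(X - -112\right) C{\left(0 \right)} = \left(20 - -112\right) 0 = \left(20 + 112\right) 0 = 132 \cdot 0 = 0$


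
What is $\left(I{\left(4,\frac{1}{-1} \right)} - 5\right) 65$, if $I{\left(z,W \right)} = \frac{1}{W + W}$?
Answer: $- \frac{715}{2} \approx -357.5$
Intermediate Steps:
$I{\left(z,W \right)} = \frac{1}{2 W}$
$\left(I{\left(4,\frac{1}{-1} \right)} - 5\right) 65 = \left(\frac{1}{2 \frac{1}{-1}} - 5\right) 65 = \left(\frac{1}{2 \left(-1\right)} - 5\right) 65 = \left(\frac{1}{2} \left(-1\right) - 5\right) 65 = \left(- \frac{1}{2} - 5\right) 65 = \left(- \frac{11}{2}\right) 65 = - \frac{715}{2}$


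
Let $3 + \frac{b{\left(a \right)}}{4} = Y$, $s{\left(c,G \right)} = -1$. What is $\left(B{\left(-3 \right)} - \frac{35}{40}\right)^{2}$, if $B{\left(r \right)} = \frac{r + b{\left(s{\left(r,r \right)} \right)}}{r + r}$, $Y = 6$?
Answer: $\frac{361}{64} \approx 5.6406$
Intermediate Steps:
$b{\left(a \right)} = 12$ ($b{\left(a \right)} = -12 + 4 \cdot 6 = -12 + 24 = 12$)
$B{\left(r \right)} = \frac{12 + r}{2 r}$ ($B{\left(r \right)} = \frac{r + 12}{r + r} = \frac{12 + r}{2 r}$)
$\left(B{\left(-3 \right)} - \frac{35}{40}\right)^{2} = \left(\frac{12 - 3}{2 \left(-3\right)} - \frac{35}{40}\right)^{2} = \left(\frac{1}{2} \left(- \frac{1}{3}\right) 9 - \frac{7}{8}\right)^{2} = \left(- \frac{3}{2} - \frac{7}{8}\right)^{2} = \left(- \frac{19}{8}\right)^{2} = \frac{361}{64}$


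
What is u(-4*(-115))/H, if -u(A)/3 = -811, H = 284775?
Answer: 811/94925 ≈ 0.0085436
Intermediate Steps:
u(A) = 2433 (u(A) = -3*(-811) = 2433)
u(-4*(-115))/H = 2433/284775 = 2433*(1/284775) = 811/94925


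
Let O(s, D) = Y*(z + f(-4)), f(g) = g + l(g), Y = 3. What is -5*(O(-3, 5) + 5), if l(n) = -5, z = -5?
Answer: 185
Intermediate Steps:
f(g) = -5 + g (f(g) = g - 5 = -5 + g)
O(s, D) = -42 (O(s, D) = 3*(-5 + (-5 - 4)) = 3*(-5 - 9) = 3*(-14) = -42)
-5*(O(-3, 5) + 5) = -5*(-42 + 5) = -5*(-37) = 185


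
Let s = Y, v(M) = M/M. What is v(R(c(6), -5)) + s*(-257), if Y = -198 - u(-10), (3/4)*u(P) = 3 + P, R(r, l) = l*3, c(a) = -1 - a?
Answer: 145465/3 ≈ 48488.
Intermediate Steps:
R(r, l) = 3*l
v(M) = 1
u(P) = 4 + 4*P/3 (u(P) = 4*(3 + P)/3 = 4 + 4*P/3)
Y = -566/3 (Y = -198 - (4 + (4/3)*(-10)) = -198 - (4 - 40/3) = -198 - 1*(-28/3) = -198 + 28/3 = -566/3 ≈ -188.67)
s = -566/3 ≈ -188.67
v(R(c(6), -5)) + s*(-257) = 1 - 566/3*(-257) = 1 + 145462/3 = 145465/3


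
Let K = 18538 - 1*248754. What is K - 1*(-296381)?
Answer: 66165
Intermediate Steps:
K = -230216 (K = 18538 - 248754 = -230216)
K - 1*(-296381) = -230216 - 1*(-296381) = -230216 + 296381 = 66165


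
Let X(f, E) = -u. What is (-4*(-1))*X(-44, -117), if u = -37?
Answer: 148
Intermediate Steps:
X(f, E) = 37 (X(f, E) = -1*(-37) = 37)
(-4*(-1))*X(-44, -117) = -4*(-1)*37 = 4*37 = 148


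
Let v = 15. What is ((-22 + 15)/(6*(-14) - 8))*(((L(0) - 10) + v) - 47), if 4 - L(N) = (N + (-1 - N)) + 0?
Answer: -259/92 ≈ -2.8152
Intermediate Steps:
L(N) = 5 (L(N) = 4 - ((N + (-1 - N)) + 0) = 4 - (-1 + 0) = 4 - 1*(-1) = 4 + 1 = 5)
((-22 + 15)/(6*(-14) - 8))*(((L(0) - 10) + v) - 47) = ((-22 + 15)/(6*(-14) - 8))*(((5 - 10) + 15) - 47) = (-7/(-84 - 8))*((-5 + 15) - 47) = (-7/(-92))*(10 - 47) = -7*(-1/92)*(-37) = (7/92)*(-37) = -259/92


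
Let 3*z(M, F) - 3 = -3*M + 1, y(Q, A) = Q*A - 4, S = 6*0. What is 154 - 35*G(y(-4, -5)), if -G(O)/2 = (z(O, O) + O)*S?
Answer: 154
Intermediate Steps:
S = 0
y(Q, A) = -4 + A*Q (y(Q, A) = A*Q - 4 = -4 + A*Q)
z(M, F) = 4/3 - M (z(M, F) = 1 + (-3*M + 1)/3 = 1 + (1 - 3*M)/3 = 1 + (⅓ - M) = 4/3 - M)
G(O) = 0 (G(O) = -2*((4/3 - O) + O)*0 = -8*0/3 = -2*0 = 0)
154 - 35*G(y(-4, -5)) = 154 - 35*0 = 154 + 0 = 154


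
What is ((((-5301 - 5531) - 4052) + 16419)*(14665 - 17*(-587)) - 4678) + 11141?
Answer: 37835003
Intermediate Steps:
((((-5301 - 5531) - 4052) + 16419)*(14665 - 17*(-587)) - 4678) + 11141 = (((-10832 - 4052) + 16419)*(14665 + 9979) - 4678) + 11141 = ((-14884 + 16419)*24644 - 4678) + 11141 = (1535*24644 - 4678) + 11141 = (37828540 - 4678) + 11141 = 37823862 + 11141 = 37835003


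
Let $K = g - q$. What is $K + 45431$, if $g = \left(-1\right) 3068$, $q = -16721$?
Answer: $59084$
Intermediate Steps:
$g = -3068$
$K = 13653$ ($K = -3068 - -16721 = -3068 + 16721 = 13653$)
$K + 45431 = 13653 + 45431 = 59084$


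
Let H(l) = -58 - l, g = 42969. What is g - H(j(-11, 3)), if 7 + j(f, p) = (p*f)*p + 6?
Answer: 42927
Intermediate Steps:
j(f, p) = -1 + f*p² (j(f, p) = -7 + ((p*f)*p + 6) = -7 + ((f*p)*p + 6) = -7 + (f*p² + 6) = -7 + (6 + f*p²) = -1 + f*p²)
g - H(j(-11, 3)) = 42969 - (-58 - (-1 - 11*3²)) = 42969 - (-58 - (-1 - 11*9)) = 42969 - (-58 - (-1 - 99)) = 42969 - (-58 - 1*(-100)) = 42969 - (-58 + 100) = 42969 - 1*42 = 42969 - 42 = 42927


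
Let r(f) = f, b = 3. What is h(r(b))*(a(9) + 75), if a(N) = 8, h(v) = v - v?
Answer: 0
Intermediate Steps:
h(v) = 0
h(r(b))*(a(9) + 75) = 0*(8 + 75) = 0*83 = 0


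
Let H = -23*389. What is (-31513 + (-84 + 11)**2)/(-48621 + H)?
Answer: 3273/7196 ≈ 0.45484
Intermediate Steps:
H = -8947
(-31513 + (-84 + 11)**2)/(-48621 + H) = (-31513 + (-84 + 11)**2)/(-48621 - 8947) = (-31513 + (-73)**2)/(-57568) = (-31513 + 5329)*(-1/57568) = -26184*(-1/57568) = 3273/7196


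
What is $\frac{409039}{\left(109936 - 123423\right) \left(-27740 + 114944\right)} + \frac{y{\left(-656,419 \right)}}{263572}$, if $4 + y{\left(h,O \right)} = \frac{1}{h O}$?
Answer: $- \frac{7731629733059287}{21301437233619756096} \approx -0.00036296$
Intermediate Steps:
$y{\left(h,O \right)} = -4 + \frac{1}{O h}$ ($y{\left(h,O \right)} = -4 + \frac{1}{h O} = -4 + \frac{1}{O h}$)
$\frac{409039}{\left(109936 - 123423\right) \left(-27740 + 114944\right)} + \frac{y{\left(-656,419 \right)}}{263572} = \frac{409039}{\left(109936 - 123423\right) \left(-27740 + 114944\right)} + \frac{-4 + \frac{1}{419 \left(-656\right)}}{263572} = \frac{409039}{\left(-13487\right) 87204} + \left(-4 + \frac{1}{419} \left(- \frac{1}{656}\right)\right) \frac{1}{263572} = \frac{409039}{-1176120348} + \left(-4 - \frac{1}{274864}\right) \frac{1}{263572} = 409039 \left(- \frac{1}{1176120348}\right) - \frac{1099457}{72446454208} = - \frac{409039}{1176120348} - \frac{1099457}{72446454208} = - \frac{7731629733059287}{21301437233619756096}$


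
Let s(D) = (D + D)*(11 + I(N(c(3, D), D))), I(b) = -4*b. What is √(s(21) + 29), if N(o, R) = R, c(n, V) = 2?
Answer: I*√3037 ≈ 55.109*I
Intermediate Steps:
s(D) = 2*D*(11 - 4*D) (s(D) = (D + D)*(11 - 4*D) = (2*D)*(11 - 4*D) = 2*D*(11 - 4*D))
√(s(21) + 29) = √(2*21*(11 - 4*21) + 29) = √(2*21*(11 - 84) + 29) = √(2*21*(-73) + 29) = √(-3066 + 29) = √(-3037) = I*√3037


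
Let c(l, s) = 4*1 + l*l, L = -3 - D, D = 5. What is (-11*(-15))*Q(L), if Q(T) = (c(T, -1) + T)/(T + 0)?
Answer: -2475/2 ≈ -1237.5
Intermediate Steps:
L = -8 (L = -3 - 1*5 = -3 - 5 = -8)
c(l, s) = 4 + l**2
Q(T) = (4 + T + T**2)/T (Q(T) = ((4 + T**2) + T)/(T + 0) = (4 + T + T**2)/T)
(-11*(-15))*Q(L) = (-11*(-15))*(1 - 8 + 4/(-8)) = 165*(1 - 8 + 4*(-1/8)) = 165*(1 - 8 - 1/2) = 165*(-15/2) = -2475/2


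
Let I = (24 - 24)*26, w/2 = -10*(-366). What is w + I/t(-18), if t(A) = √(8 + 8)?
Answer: 7320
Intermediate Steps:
w = 7320 (w = 2*(-10*(-366)) = 2*3660 = 7320)
t(A) = 4 (t(A) = √16 = 4)
I = 0 (I = 0*26 = 0)
w + I/t(-18) = 7320 + 0/4 = 7320 + 0*(¼) = 7320 + 0 = 7320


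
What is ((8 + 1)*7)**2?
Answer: 3969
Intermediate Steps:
((8 + 1)*7)**2 = (9*7)**2 = 63**2 = 3969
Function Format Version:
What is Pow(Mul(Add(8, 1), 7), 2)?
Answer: 3969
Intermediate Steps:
Pow(Mul(Add(8, 1), 7), 2) = Pow(Mul(9, 7), 2) = Pow(63, 2) = 3969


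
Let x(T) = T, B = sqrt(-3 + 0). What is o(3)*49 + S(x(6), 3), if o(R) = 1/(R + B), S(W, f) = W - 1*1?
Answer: 69/4 - 49*I*sqrt(3)/12 ≈ 17.25 - 7.0725*I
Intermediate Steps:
B = I*sqrt(3) (B = sqrt(-3) = I*sqrt(3) ≈ 1.732*I)
S(W, f) = -1 + W (S(W, f) = W - 1 = -1 + W)
o(R) = 1/(R + I*sqrt(3))
o(3)*49 + S(x(6), 3) = 49/(3 + I*sqrt(3)) + (-1 + 6) = 49/(3 + I*sqrt(3)) + 5 = 5 + 49/(3 + I*sqrt(3))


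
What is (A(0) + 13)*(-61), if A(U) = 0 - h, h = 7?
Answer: -366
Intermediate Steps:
A(U) = -7 (A(U) = 0 - 1*7 = 0 - 7 = -7)
(A(0) + 13)*(-61) = (-7 + 13)*(-61) = 6*(-61) = -366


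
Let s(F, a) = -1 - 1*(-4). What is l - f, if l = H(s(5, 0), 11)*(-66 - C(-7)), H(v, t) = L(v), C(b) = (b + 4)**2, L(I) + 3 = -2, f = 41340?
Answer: -40965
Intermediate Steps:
L(I) = -5 (L(I) = -3 - 2 = -5)
C(b) = (4 + b)**2
s(F, a) = 3 (s(F, a) = -1 + 4 = 3)
H(v, t) = -5
l = 375 (l = -5*(-66 - (4 - 7)**2) = -5*(-66 - 1*(-3)**2) = -5*(-66 - 1*9) = -5*(-66 - 9) = -5*(-75) = 375)
l - f = 375 - 1*41340 = 375 - 41340 = -40965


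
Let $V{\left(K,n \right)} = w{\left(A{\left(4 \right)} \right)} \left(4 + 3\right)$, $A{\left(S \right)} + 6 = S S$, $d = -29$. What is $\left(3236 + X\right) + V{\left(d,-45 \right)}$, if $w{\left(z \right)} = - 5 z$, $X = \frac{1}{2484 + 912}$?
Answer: $\frac{9800857}{3396} \approx 2886.0$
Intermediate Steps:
$A{\left(S \right)} = -6 + S^{2}$ ($A{\left(S \right)} = -6 + S S = -6 + S^{2}$)
$X = \frac{1}{3396} \approx 0.00029446$
$V{\left(K,n \right)} = -350$ ($V{\left(K,n \right)} = - 5 \left(-6 + 4^{2}\right) \left(4 + 3\right) = - 5 \left(-6 + 16\right) 7 = \left(-5\right) 10 \cdot 7 = \left(-50\right) 7 = -350$)
$\left(3236 + X\right) + V{\left(d,-45 \right)} = \left(3236 + \frac{1}{3396}\right) - 350 = \frac{10989457}{3396} - 350 = \frac{9800857}{3396}$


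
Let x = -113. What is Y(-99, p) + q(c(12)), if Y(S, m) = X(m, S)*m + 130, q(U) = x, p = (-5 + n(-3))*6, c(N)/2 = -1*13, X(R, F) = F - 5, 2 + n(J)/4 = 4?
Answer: -1855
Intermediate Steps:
n(J) = 8 (n(J) = -8 + 4*4 = -8 + 16 = 8)
X(R, F) = -5 + F
c(N) = -26 (c(N) = 2*(-1*13) = 2*(-13) = -26)
p = 18 (p = (-5 + 8)*6 = 3*6 = 18)
q(U) = -113
Y(S, m) = 130 + m*(-5 + S) (Y(S, m) = (-5 + S)*m + 130 = m*(-5 + S) + 130 = 130 + m*(-5 + S))
Y(-99, p) + q(c(12)) = (130 + 18*(-5 - 99)) - 113 = (130 + 18*(-104)) - 113 = (130 - 1872) - 113 = -1742 - 113 = -1855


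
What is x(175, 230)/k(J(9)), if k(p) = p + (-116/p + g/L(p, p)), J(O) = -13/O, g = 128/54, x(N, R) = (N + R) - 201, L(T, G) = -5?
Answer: 358020/137573 ≈ 2.6024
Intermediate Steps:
x(N, R) = -201 + N + R
g = 64/27 (g = 128*(1/54) = 64/27 ≈ 2.3704)
k(p) = -64/135 + p - 116/p (k(p) = p + (-116/p + (64/27)/(-5)) = p + (-116/p + (64/27)*(-⅕)) = p + (-116/p - 64/135) = p + (-64/135 - 116/p) = -64/135 + p - 116/p)
x(175, 230)/k(J(9)) = (-201 + 175 + 230)/(-64/135 - 13/9 - 116/((-13/9))) = 204/(-64/135 - 13*⅑ - 116/((-13*⅑))) = 204/(-64/135 - 13/9 - 116/(-13/9)) = 204/(-64/135 - 13/9 - 116*(-9/13)) = 204/(-64/135 - 13/9 + 1044/13) = 204/(137573/1755) = 204*(1755/137573) = 358020/137573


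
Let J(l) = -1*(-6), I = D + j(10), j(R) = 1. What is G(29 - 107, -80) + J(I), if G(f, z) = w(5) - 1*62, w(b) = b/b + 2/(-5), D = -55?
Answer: -277/5 ≈ -55.400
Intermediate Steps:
I = -54 (I = -55 + 1 = -54)
w(b) = 3/5 (w(b) = 1 + 2*(-1/5) = 1 - 2/5 = 3/5)
J(l) = 6
G(f, z) = -307/5 (G(f, z) = 3/5 - 1*62 = 3/5 - 62 = -307/5)
G(29 - 107, -80) + J(I) = -307/5 + 6 = -277/5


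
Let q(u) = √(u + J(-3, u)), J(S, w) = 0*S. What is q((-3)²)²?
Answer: 9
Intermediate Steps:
J(S, w) = 0
q(u) = √u (q(u) = √(u + 0) = √u)
q((-3)²)² = (√((-3)²))² = (√9)² = 3² = 9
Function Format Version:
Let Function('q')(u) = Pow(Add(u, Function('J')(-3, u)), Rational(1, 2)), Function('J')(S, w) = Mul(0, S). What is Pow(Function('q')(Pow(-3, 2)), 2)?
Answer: 9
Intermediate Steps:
Function('J')(S, w) = 0
Function('q')(u) = Pow(u, Rational(1, 2)) (Function('q')(u) = Pow(Add(u, 0), Rational(1, 2)) = Pow(u, Rational(1, 2)))
Pow(Function('q')(Pow(-3, 2)), 2) = Pow(Pow(Pow(-3, 2), Rational(1, 2)), 2) = Pow(Pow(9, Rational(1, 2)), 2) = Pow(3, 2) = 9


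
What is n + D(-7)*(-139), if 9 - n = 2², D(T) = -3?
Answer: 422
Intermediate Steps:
n = 5 (n = 9 - 1*2² = 9 - 1*4 = 9 - 4 = 5)
n + D(-7)*(-139) = 5 - 3*(-139) = 5 + 417 = 422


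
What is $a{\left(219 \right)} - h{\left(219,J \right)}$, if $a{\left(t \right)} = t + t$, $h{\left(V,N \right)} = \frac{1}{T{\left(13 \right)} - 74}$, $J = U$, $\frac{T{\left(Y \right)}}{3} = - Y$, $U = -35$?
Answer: $\frac{49495}{113} \approx 438.01$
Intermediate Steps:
$T{\left(Y \right)} = - 3 Y$ ($T{\left(Y \right)} = 3 \left(- Y\right) = - 3 Y$)
$J = -35$
$h{\left(V,N \right)} = - \frac{1}{113}$ ($h{\left(V,N \right)} = \frac{1}{\left(-3\right) 13 - 74} = \frac{1}{-39 - 74} = \frac{1}{-113} = - \frac{1}{113}$)
$a{\left(t \right)} = 2 t$
$a{\left(219 \right)} - h{\left(219,J \right)} = 2 \cdot 219 - - \frac{1}{113} = 438 + \frac{1}{113} = \frac{49495}{113}$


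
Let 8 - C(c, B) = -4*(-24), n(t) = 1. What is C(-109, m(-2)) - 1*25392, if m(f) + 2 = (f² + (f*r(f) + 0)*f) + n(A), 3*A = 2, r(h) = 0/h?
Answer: -25480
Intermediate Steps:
r(h) = 0
A = ⅔ (A = (⅓)*2 = ⅔ ≈ 0.66667)
m(f) = -1 + f² (m(f) = -2 + ((f² + (f*0 + 0)*f) + 1) = -2 + ((f² + (0 + 0)*f) + 1) = -2 + ((f² + 0*f) + 1) = -2 + ((f² + 0) + 1) = -2 + (f² + 1) = -2 + (1 + f²) = -1 + f²)
C(c, B) = -88 (C(c, B) = 8 - (-4)*(-24) = 8 - 1*96 = 8 - 96 = -88)
C(-109, m(-2)) - 1*25392 = -88 - 1*25392 = -88 - 25392 = -25480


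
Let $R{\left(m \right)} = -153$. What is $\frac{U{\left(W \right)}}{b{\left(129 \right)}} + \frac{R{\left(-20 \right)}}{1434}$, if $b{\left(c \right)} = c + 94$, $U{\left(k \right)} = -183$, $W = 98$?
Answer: $- \frac{98847}{106594} \approx -0.92732$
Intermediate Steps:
$b{\left(c \right)} = 94 + c$
$\frac{U{\left(W \right)}}{b{\left(129 \right)}} + \frac{R{\left(-20 \right)}}{1434} = - \frac{183}{94 + 129} - \frac{153}{1434} = - \frac{183}{223} - \frac{51}{478} = - \frac{98847}{106594}$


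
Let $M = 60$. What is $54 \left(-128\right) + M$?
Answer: $-6852$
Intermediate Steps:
$54 \left(-128\right) + M = 54 \left(-128\right) + 60 = -6912 + 60 = -6852$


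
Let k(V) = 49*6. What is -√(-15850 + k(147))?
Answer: -2*I*√3889 ≈ -124.72*I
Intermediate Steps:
k(V) = 294
-√(-15850 + k(147)) = -√(-15850 + 294) = -√(-15556) = -2*I*√3889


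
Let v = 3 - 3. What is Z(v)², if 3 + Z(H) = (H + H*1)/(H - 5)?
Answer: 9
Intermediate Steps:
v = 0
Z(H) = -3 + 2*H/(-5 + H) (Z(H) = -3 + (H + H*1)/(H - 5) = -3 + (H + H)/(-5 + H) = -3 + (2*H)/(-5 + H) = -3 + 2*H/(-5 + H))
Z(v)² = ((15 - 1*0)/(-5 + 0))² = ((15 + 0)/(-5))² = (-⅕*15)² = (-3)² = 9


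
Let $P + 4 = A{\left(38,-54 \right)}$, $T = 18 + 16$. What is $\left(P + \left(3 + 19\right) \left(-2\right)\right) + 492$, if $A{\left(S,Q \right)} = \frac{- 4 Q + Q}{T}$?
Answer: $\frac{7629}{17} \approx 448.76$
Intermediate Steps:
$T = 34$
$A{\left(S,Q \right)} = - \frac{3 Q}{34}$ ($A{\left(S,Q \right)} = \frac{- 4 Q + Q}{34} = - 3 Q \frac{1}{34} = - \frac{3 Q}{34}$)
$P = \frac{13}{17}$ ($P = -4 - - \frac{81}{17} = -4 + \frac{81}{17} = \frac{13}{17} \approx 0.76471$)
$\left(P + \left(3 + 19\right) \left(-2\right)\right) + 492 = \left(\frac{13}{17} + \left(3 + 19\right) \left(-2\right)\right) + 492 = \left(\frac{13}{17} + 22 \left(-2\right)\right) + 492 = \left(\frac{13}{17} - 44\right) + 492 = - \frac{735}{17} + 492 = \frac{7629}{17}$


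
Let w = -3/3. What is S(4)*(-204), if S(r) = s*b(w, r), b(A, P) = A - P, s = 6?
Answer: 6120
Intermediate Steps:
w = -1 (w = -3*⅓ = -1)
S(r) = -6 - 6*r (S(r) = 6*(-1 - r) = -6 - 6*r)
S(4)*(-204) = (-6 - 6*4)*(-204) = (-6 - 24)*(-204) = -30*(-204) = 6120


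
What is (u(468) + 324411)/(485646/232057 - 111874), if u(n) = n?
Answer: -10770063729/3708665596 ≈ -2.9040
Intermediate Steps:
(u(468) + 324411)/(485646/232057 - 111874) = (468 + 324411)/(485646/232057 - 111874) = 324879/(485646*(1/232057) - 111874) = 324879/(69378/33151 - 111874) = 324879/(-3708665596/33151) = 324879*(-33151/3708665596) = -10770063729/3708665596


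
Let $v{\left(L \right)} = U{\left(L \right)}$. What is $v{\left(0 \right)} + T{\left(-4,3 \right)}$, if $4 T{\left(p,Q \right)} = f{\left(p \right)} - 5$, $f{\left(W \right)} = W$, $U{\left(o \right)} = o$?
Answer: $- \frac{9}{4} \approx -2.25$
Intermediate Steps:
$v{\left(L \right)} = L$
$T{\left(p,Q \right)} = - \frac{5}{4} + \frac{p}{4}$ ($T{\left(p,Q \right)} = \frac{p - 5}{4} = \frac{-5 + p}{4} = - \frac{5}{4} + \frac{p}{4}$)
$v{\left(0 \right)} + T{\left(-4,3 \right)} = 0 + \left(- \frac{5}{4} + \frac{1}{4} \left(-4\right)\right) = 0 - \frac{9}{4} = - \frac{9}{4}$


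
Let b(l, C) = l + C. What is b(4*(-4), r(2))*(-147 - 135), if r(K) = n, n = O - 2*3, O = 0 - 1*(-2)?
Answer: 5640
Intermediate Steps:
O = 2 (O = 0 + 2 = 2)
n = -4 (n = 2 - 2*3 = 2 - 6 = -4)
r(K) = -4
b(l, C) = C + l
b(4*(-4), r(2))*(-147 - 135) = (-4 + 4*(-4))*(-147 - 135) = (-4 - 16)*(-282) = -20*(-282) = 5640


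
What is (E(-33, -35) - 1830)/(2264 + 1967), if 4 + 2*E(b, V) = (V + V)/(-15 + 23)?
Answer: -14691/33848 ≈ -0.43403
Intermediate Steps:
E(b, V) = -2 + V/8 (E(b, V) = -2 + ((V + V)/(-15 + 23))/2 = -2 + ((2*V)/8)/2 = -2 + ((2*V)*(⅛))/2 = -2 + (V/4)/2 = -2 + V/8)
(E(-33, -35) - 1830)/(2264 + 1967) = ((-2 + (⅛)*(-35)) - 1830)/(2264 + 1967) = ((-2 - 35/8) - 1830)/4231 = (-51/8 - 1830)*(1/4231) = -14691/8*1/4231 = -14691/33848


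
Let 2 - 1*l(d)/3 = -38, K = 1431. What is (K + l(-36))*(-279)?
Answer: -432729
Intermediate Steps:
l(d) = 120 (l(d) = 6 - 3*(-38) = 6 + 114 = 120)
(K + l(-36))*(-279) = (1431 + 120)*(-279) = 1551*(-279) = -432729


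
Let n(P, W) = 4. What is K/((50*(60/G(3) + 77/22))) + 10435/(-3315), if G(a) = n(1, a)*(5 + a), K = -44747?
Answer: -120912569/712725 ≈ -169.65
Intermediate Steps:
G(a) = 20 + 4*a (G(a) = 4*(5 + a) = 20 + 4*a)
K/((50*(60/G(3) + 77/22))) + 10435/(-3315) = -44747*1/(50*(60/(20 + 4*3) + 77/22)) + 10435/(-3315) = -44747*1/(50*(60/(20 + 12) + 77*(1/22))) + 10435*(-1/3315) = -44747*1/(50*(60/32 + 7/2)) - 2087/663 = -44747*1/(50*(60*(1/32) + 7/2)) - 2087/663 = -44747*1/(50*(15/8 + 7/2)) - 2087/663 = -44747/(50*(43/8)) - 2087/663 = -44747/1075/4 - 2087/663 = -44747*4/1075 - 2087/663 = -178988/1075 - 2087/663 = -120912569/712725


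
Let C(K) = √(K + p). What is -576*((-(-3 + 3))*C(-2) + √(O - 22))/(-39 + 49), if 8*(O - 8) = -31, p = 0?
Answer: -72*I*√286/5 ≈ -243.53*I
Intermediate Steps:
O = 33/8 (O = 8 + (⅛)*(-31) = 8 - 31/8 = 33/8 ≈ 4.1250)
C(K) = √K (C(K) = √(K + 0) = √K)
-576*((-(-3 + 3))*C(-2) + √(O - 22))/(-39 + 49) = -576*((-(-3 + 3))*√(-2) + √(33/8 - 22))/(-39 + 49) = -576*((-1*0)*(I*√2) + √(-143/8))/10 = -576*(0*(I*√2) + I*√286/4)/10 = -576*(0 + I*√286/4)/10 = -576*I*√286/4/10 = -72*I*√286/5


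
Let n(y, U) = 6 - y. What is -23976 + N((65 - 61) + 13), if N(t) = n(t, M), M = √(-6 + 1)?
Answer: -23987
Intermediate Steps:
M = I*√5 (M = √(-5) = I*√5 ≈ 2.2361*I)
N(t) = 6 - t
-23976 + N((65 - 61) + 13) = -23976 + (6 - ((65 - 61) + 13)) = -23976 + (6 - (4 + 13)) = -23976 + (6 - 1*17) = -23976 + (6 - 17) = -23976 - 11 = -23987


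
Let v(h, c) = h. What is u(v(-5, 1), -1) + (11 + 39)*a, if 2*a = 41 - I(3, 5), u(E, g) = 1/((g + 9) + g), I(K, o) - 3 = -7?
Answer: 7876/7 ≈ 1125.1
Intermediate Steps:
I(K, o) = -4 (I(K, o) = 3 - 7 = -4)
u(E, g) = 1/(9 + 2*g) (u(E, g) = 1/((9 + g) + g) = 1/(9 + 2*g))
a = 45/2 (a = (41 - 1*(-4))/2 = (41 + 4)/2 = (½)*45 = 45/2 ≈ 22.500)
u(v(-5, 1), -1) + (11 + 39)*a = 1/(9 + 2*(-1)) + (11 + 39)*(45/2) = 1/(9 - 2) + 50*(45/2) = 1/7 + 1125 = ⅐ + 1125 = 7876/7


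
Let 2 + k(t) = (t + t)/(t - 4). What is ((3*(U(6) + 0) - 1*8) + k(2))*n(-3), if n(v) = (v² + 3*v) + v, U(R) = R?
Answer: -18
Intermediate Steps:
n(v) = v² + 4*v
k(t) = -2 + 2*t/(-4 + t) (k(t) = -2 + (t + t)/(t - 4) = -2 + (2*t)/(-4 + t) = -2 + 2*t/(-4 + t))
((3*(U(6) + 0) - 1*8) + k(2))*n(-3) = ((3*(6 + 0) - 1*8) + 8/(-4 + 2))*(-3*(4 - 3)) = ((3*6 - 8) + 8/(-2))*(-3*1) = ((18 - 8) + 8*(-½))*(-3) = (10 - 4)*(-3) = 6*(-3) = -18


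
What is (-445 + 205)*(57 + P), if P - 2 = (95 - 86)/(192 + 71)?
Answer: -3726240/263 ≈ -14168.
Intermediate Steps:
P = 535/263 (P = 2 + (95 - 86)/(192 + 71) = 2 + 9/263 = 535/263 ≈ 2.0342)
(-445 + 205)*(57 + P) = (-445 + 205)*(57 + 535/263) = -240*15526/263 = -3726240/263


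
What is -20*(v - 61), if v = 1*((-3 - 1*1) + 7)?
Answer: 1160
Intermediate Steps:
v = 3 (v = 1*((-3 - 1) + 7) = 1*(-4 + 7) = 1*3 = 3)
-20*(v - 61) = -20*(3 - 61) = -20*(-58) = 1160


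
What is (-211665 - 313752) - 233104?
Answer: -758521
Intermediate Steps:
(-211665 - 313752) - 233104 = -525417 - 233104 = -758521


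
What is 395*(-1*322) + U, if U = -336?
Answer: -127526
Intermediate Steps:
395*(-1*322) + U = 395*(-1*322) - 336 = 395*(-322) - 336 = -127190 - 336 = -127526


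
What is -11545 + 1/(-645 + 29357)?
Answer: -331480039/28712 ≈ -11545.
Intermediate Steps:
-11545 + 1/(-645 + 29357) = -11545 + 1/28712 = -331480039/28712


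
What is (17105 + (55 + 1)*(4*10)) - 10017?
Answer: 9328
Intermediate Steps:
(17105 + (55 + 1)*(4*10)) - 10017 = (17105 + 56*40) - 10017 = (17105 + 2240) - 10017 = 19345 - 10017 = 9328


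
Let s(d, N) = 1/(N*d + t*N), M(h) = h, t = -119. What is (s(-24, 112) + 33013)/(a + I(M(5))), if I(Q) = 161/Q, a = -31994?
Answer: -2643681035/2559500944 ≈ -1.0329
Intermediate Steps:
s(d, N) = 1/(-119*N + N*d) (s(d, N) = 1/(N*d - 119*N) = 1/(-119*N + N*d))
(s(-24, 112) + 33013)/(a + I(M(5))) = (1/(112*(-119 - 24)) + 33013)/(-31994 + 161/5) = ((1/112)/(-143) + 33013)/(-31994 + 161*(⅕)) = ((1/112)*(-1/143) + 33013)/(-31994 + 161/5) = (-1/16016 + 33013)/(-159809/5) = (528736207/16016)*(-5/159809) = -2643681035/2559500944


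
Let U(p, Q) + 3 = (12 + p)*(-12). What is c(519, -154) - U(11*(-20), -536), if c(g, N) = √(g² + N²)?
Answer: -2493 + 89*√37 ≈ -1951.6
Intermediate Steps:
U(p, Q) = -147 - 12*p (U(p, Q) = -3 + (12 + p)*(-12) = -3 + (-144 - 12*p) = -147 - 12*p)
c(g, N) = √(N² + g²)
c(519, -154) - U(11*(-20), -536) = √((-154)² + 519²) - (-147 - 132*(-20)) = √(23716 + 269361) - (-147 - 12*(-220)) = √293077 - (-147 + 2640) = 89*√37 - 1*2493 = 89*√37 - 2493 = -2493 + 89*√37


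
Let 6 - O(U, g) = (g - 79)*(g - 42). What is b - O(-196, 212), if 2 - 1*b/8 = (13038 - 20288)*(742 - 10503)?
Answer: -566115380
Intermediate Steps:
b = -566137984 (b = 16 - 8*(13038 - 20288)*(742 - 10503) = 16 - (-58000)*(-9761) = 16 - 8*70767250 = 16 - 566138000 = -566137984)
O(U, g) = 6 - (-79 + g)*(-42 + g) (O(U, g) = 6 - (g - 79)*(g - 42) = 6 - (-79 + g)*(-42 + g))
b - O(-196, 212) = -566137984 - (-3312 - 1*212² + 121*212) = -566137984 - (-3312 - 1*44944 + 25652) = -566137984 - (-3312 - 44944 + 25652) = -566137984 - 1*(-22604) = -566137984 + 22604 = -566115380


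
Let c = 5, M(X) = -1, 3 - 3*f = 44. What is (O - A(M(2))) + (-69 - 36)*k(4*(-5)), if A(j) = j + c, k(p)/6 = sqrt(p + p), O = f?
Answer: -53/3 - 1260*I*sqrt(10) ≈ -17.667 - 3984.5*I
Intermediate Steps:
f = -41/3 (f = 1 - 1/3*44 = 1 - 44/3 = -41/3 ≈ -13.667)
O = -41/3 ≈ -13.667
k(p) = 6*sqrt(2)*sqrt(p) (k(p) = 6*sqrt(p + p) = 6*sqrt(2*p) = 6*(sqrt(2)*sqrt(p)) = 6*sqrt(2)*sqrt(p))
A(j) = 5 + j (A(j) = j + 5 = 5 + j)
(O - A(M(2))) + (-69 - 36)*k(4*(-5)) = (-41/3 - (5 - 1)) + (-69 - 36)*(6*sqrt(2)*sqrt(4*(-5))) = (-41/3 - 1*4) - 630*sqrt(2)*sqrt(-20) = (-41/3 - 4) - 630*sqrt(2)*2*I*sqrt(5) = -53/3 - 1260*I*sqrt(10)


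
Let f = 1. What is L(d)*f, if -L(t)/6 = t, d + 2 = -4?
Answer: 36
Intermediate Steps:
d = -6 (d = -2 - 4 = -6)
L(t) = -6*t
L(d)*f = -6*(-6)*1 = 36*1 = 36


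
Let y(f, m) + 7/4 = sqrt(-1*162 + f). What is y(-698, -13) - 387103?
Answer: -1548419/4 + 2*I*sqrt(215) ≈ -3.8711e+5 + 29.326*I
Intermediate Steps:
y(f, m) = -7/4 + sqrt(-162 + f) (y(f, m) = -7/4 + sqrt(-1*162 + f) = -7/4 + sqrt(-162 + f))
y(-698, -13) - 387103 = (-7/4 + sqrt(-162 - 698)) - 387103 = (-7/4 + sqrt(-860)) - 387103 = (-7/4 + 2*I*sqrt(215)) - 387103 = -1548419/4 + 2*I*sqrt(215)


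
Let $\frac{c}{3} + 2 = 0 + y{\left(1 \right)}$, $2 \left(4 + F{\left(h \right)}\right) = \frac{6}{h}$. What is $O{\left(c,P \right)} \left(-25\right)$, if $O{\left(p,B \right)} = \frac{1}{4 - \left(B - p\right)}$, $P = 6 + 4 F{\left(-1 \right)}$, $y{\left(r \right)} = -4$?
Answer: $- \frac{25}{8} \approx -3.125$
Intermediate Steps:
$F{\left(h \right)} = -4 + \frac{3}{h}$ ($F{\left(h \right)} = -4 + \frac{6 \frac{1}{h}}{2} = -4 + \frac{3}{h}$)
$c = -18$ ($c = -6 + 3 \left(0 - 4\right) = -6 + 3 \left(-4\right) = -6 - 12 = -18$)
$P = -22$ ($P = 6 + 4 \left(-4 + \frac{3}{-1}\right) = 6 + 4 \left(-4 + 3 \left(-1\right)\right) = 6 + 4 \left(-4 - 3\right) = 6 + 4 \left(-7\right) = 6 - 28 = -22$)
$O{\left(p,B \right)} = \frac{1}{4 + p - B}$
$O{\left(c,P \right)} \left(-25\right) = \frac{1}{4 - 18 - -22} \left(-25\right) = \frac{1}{4 - 18 + 22} \left(-25\right) = \frac{1}{8} \left(-25\right) = - \frac{25}{8}$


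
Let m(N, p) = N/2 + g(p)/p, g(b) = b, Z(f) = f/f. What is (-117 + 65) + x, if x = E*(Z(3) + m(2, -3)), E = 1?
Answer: -49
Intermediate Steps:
Z(f) = 1
m(N, p) = 1 + N/2 (m(N, p) = N/2 + p/p = N*(½) + 1 = N/2 + 1 = 1 + N/2)
x = 3 (x = 1*(1 + (1 + (½)*2)) = 1*(1 + (1 + 1)) = 1*(1 + 2) = 1*3 = 3)
(-117 + 65) + x = (-117 + 65) + 3 = -52 + 3 = -49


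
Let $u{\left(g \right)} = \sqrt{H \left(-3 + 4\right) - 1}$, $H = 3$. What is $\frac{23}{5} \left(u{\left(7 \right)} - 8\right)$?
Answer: $- \frac{184}{5} + \frac{23 \sqrt{2}}{5} \approx -30.295$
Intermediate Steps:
$u{\left(g \right)} = \sqrt{2}$ ($u{\left(g \right)} = \sqrt{3 \left(-3 + 4\right) - 1} = \sqrt{3 \cdot 1 - 1} = \sqrt{3 - 1} = \sqrt{2}$)
$\frac{23}{5} \left(u{\left(7 \right)} - 8\right) = \frac{23}{5} \left(\sqrt{2} - 8\right) = 23 \cdot \frac{1}{5} \left(-8 + \sqrt{2}\right) = \frac{23 \left(-8 + \sqrt{2}\right)}{5} = - \frac{184}{5} + \frac{23 \sqrt{2}}{5}$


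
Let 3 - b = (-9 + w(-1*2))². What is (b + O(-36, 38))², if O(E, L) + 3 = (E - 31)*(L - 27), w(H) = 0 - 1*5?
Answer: 870489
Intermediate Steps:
w(H) = -5 (w(H) = 0 - 5 = -5)
O(E, L) = -3 + (-31 + E)*(-27 + L) (O(E, L) = -3 + (E - 31)*(L - 27) = -3 + (-31 + E)*(-27 + L))
b = -193 (b = 3 - (-9 - 5)² = 3 - 1*(-14)² = 3 - 1*196 = 3 - 196 = -193)
(b + O(-36, 38))² = (-193 + (834 - 31*38 - 27*(-36) - 36*38))² = (-193 + (834 - 1178 + 972 - 1368))² = (-193 - 740)² = (-933)² = 870489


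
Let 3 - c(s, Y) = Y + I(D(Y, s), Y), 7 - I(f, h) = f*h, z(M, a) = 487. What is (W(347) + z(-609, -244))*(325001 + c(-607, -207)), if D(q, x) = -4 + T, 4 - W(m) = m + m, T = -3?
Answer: -66310559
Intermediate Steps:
W(m) = 4 - 2*m (W(m) = 4 - (m + m) = 4 - 2*m)
D(q, x) = -7 (D(q, x) = -4 - 3 = -7)
I(f, h) = 7 - f*h
c(s, Y) = -4 - 8*Y (c(s, Y) = 3 - (Y + (7 - 1*(-7)*Y)) = 3 - (Y + (7 + 7*Y)) = 3 - (7 + 8*Y) = 3 + (-7 - 8*Y) = -4 - 8*Y)
(W(347) + z(-609, -244))*(325001 + c(-607, -207)) = ((4 - 2*347) + 487)*(325001 + (-4 - 8*(-207))) = ((4 - 694) + 487)*(325001 + (-4 + 1656)) = (-690 + 487)*(325001 + 1652) = -203*326653 = -66310559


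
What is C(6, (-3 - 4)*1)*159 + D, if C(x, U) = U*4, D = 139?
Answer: -4313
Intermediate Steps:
C(x, U) = 4*U
C(6, (-3 - 4)*1)*159 + D = (4*((-3 - 4)*1))*159 + 139 = (4*(-7*1))*159 + 139 = (4*(-7))*159 + 139 = -28*159 + 139 = -4452 + 139 = -4313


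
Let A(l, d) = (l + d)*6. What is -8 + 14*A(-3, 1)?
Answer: -176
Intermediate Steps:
A(l, d) = 6*d + 6*l (A(l, d) = (d + l)*6 = 6*d + 6*l)
-8 + 14*A(-3, 1) = -8 + 14*(6*1 + 6*(-3)) = -8 + 14*(6 - 18) = -8 + 14*(-12) = -8 - 168 = -176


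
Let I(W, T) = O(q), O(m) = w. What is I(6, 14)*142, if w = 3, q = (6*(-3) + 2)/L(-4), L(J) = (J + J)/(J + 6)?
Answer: 426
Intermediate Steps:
L(J) = 2*J/(6 + J) (L(J) = (2*J)/(6 + J) = 2*J/(6 + J))
q = 4 (q = (6*(-3) + 2)/((2*(-4)/(6 - 4))) = (-18 + 2)/((2*(-4)/2)) = -16/(2*(-4)*(½)) = -16/(-4) = -16*(-¼) = 4)
O(m) = 3
I(W, T) = 3
I(6, 14)*142 = 3*142 = 426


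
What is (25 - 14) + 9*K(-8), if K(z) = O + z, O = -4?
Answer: -97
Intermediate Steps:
K(z) = -4 + z
(25 - 14) + 9*K(-8) = (25 - 14) + 9*(-4 - 8) = 11 + 9*(-12) = 11 - 108 = -97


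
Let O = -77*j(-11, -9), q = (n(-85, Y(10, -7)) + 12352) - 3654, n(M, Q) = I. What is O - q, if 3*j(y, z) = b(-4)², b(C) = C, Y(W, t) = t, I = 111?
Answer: -27659/3 ≈ -9219.7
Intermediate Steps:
n(M, Q) = 111
j(y, z) = 16/3 (j(y, z) = (⅓)*(-4)² = (⅓)*16 = 16/3)
q = 8809 (q = (111 + 12352) - 3654 = 12463 - 3654 = 8809)
O = -1232/3 (O = -77*16/3 = -1232/3 ≈ -410.67)
O - q = -1232/3 - 1*8809 = -1232/3 - 8809 = -27659/3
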